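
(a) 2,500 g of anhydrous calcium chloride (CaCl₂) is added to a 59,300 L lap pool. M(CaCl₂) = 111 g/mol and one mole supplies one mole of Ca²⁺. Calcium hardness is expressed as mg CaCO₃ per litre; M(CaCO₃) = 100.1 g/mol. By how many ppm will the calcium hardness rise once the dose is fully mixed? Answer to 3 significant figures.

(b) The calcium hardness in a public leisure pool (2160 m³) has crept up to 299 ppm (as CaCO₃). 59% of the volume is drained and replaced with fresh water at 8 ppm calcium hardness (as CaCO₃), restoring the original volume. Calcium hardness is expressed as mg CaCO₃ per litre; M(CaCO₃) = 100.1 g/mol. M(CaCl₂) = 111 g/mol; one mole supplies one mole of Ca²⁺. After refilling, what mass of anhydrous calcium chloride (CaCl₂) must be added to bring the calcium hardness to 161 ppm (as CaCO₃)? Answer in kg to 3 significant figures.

(a) 38.0 ppm; (b) 80.7 kg

(a) Moles of Ca²⁺: 2,500 g ÷ 111 g/mol = 22.52 mol.
(a) As CaCO₃: 22.52 mol × 100.1 g/mol = 2255 g.
(a) Rise: 2255 g / 59,300 L × 1000 = 38.02 mg/L.

(b) Volume: 2160 m³ = 2,160,000 L.
(b) After draining 59% and refilling: 299 × 0.41 + 8 × 0.59 = 127.31 ppm.
(b) Deficit to target: 161 − 127.31 = 33.69 mg/L.
(b) As CaCO₃: 33.69 mg/L × 2,160,000 L = 72,770 g; ÷ 100.1 = 727 mol Ca²⁺.
(b) Mass: 727 × 111 = 80,690 g.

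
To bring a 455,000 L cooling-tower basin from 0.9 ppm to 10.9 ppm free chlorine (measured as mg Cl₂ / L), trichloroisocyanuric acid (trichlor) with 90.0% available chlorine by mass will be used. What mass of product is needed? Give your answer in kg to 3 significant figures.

5.06 kg

Chlorine deficit: 10.9 − 0.9 = 10 ppm = 10 mg/L as Cl₂.
Cl₂ equivalent needed: 10 mg/L × 455,000 L = 4,550,000 mg = 4550 g.
Product at 90.0% available chlorine: 4550 / 0.9 = 5056 g.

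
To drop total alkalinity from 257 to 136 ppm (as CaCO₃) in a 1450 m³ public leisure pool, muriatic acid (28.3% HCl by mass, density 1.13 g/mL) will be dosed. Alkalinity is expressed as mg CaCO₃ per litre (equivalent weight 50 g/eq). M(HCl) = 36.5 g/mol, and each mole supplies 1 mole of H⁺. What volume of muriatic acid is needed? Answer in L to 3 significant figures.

Volume: 1450 m³ = 1,450,000 L.
Alkalinity to neutralize: (257 − 136) = 121 mg/L as CaCO₃ × 1,450,000 L = 175,400 g as CaCO₃.
Equivalents of H⁺ required: 175,400 ÷ 50 g/eq = 3509 eq = 3509 mol HCl.
Mass of HCl: 3509 × 36.5 = 128,100 g.
Mass of 28.3% solution: 128,100 / 0.283 = 452,600 g.
Volume: 452,600 g ÷ 1.13 g/mL = 400,500 mL.

401 L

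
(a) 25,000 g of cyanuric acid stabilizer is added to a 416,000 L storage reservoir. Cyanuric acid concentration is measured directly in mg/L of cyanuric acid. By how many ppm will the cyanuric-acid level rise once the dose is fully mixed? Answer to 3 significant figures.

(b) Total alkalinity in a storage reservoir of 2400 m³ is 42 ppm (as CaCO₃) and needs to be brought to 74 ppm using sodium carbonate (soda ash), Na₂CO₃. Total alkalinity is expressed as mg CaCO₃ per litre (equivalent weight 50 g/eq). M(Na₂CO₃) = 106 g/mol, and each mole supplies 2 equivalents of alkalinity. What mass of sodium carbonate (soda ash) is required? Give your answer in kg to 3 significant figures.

(a) Rise: 25,000 g / 416,000 L × 1000 = 60.1 mg/L.

(b) Volume: 2400 m³ = 2,400,000 L.
(b) Alkalinity to add: (74 − 42) = 32 mg/L as CaCO₃ × 2,400,000 L = 76,800 g as CaCO₃.
(b) Equivalents: 76,800 g ÷ 50 g/eq = 1536 eq.
(b) Each mole of Na₂CO₃ supplies 2 eq, so 1536 / 2 = 768 mol.
(b) Mass: 768 mol × 106 g/mol = 81,410 g.

(a) 60.1 ppm; (b) 81.4 kg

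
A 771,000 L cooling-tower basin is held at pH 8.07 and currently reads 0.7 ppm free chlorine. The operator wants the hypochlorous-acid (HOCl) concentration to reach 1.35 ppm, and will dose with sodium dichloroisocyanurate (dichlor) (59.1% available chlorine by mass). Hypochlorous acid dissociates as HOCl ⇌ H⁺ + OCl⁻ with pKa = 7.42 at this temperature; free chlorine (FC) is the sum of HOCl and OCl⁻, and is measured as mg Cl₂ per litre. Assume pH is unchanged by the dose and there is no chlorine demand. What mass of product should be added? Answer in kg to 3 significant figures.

[OCl⁻]/[HOCl] = 10^(pH − pKa) = 10^(8.07 − 7.42) = 4.467; fraction as HOCl = 1/(1 + 4.467) = 0.1829.
Free chlorine required for 1.35 ppm HOCl: 1.35 / 0.1829 = 7.38 ppm.
FC to add: 7.38 − 0.7 = 6.68 mg/L as Cl₂.
Cl₂ equivalent: 6.68 mg/L × 771,000 L = 5150 g.
Product at 59.1% available Cl: 5150 / 0.591 = 8715 g.

8.71 kg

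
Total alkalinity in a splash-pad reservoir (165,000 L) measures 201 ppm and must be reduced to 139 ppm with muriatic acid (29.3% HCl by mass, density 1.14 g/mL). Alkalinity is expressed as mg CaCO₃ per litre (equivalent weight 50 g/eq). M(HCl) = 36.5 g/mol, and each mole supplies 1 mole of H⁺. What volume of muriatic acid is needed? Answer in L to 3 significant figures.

Alkalinity to neutralize: (201 − 139) = 62 mg/L as CaCO₃ × 165,000 L = 10,230 g as CaCO₃.
Equivalents of H⁺ required: 10,230 ÷ 50 g/eq = 204.6 eq = 204.6 mol HCl.
Mass of HCl: 204.6 × 36.5 = 7468 g.
Mass of 29.3% solution: 7468 / 0.293 = 25,490 g.
Volume: 25,490 g ÷ 1.14 g/mL = 22,360 mL.

22.4 L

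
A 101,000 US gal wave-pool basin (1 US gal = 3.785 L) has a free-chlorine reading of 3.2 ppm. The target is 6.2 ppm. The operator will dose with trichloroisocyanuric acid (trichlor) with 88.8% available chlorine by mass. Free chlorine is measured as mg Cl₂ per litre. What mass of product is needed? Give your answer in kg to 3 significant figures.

1.29 kg

Volume: 101,000 US gal × 3.785 L/gal = 382,285 L.
Chlorine deficit: 6.2 − 3.2 = 3 ppm = 3 mg/L as Cl₂.
Cl₂ equivalent needed: 3 mg/L × 382,285 L = 1,147,000 mg = 1147 g.
Product at 88.8% available chlorine: 1147 / 0.888 = 1292 g.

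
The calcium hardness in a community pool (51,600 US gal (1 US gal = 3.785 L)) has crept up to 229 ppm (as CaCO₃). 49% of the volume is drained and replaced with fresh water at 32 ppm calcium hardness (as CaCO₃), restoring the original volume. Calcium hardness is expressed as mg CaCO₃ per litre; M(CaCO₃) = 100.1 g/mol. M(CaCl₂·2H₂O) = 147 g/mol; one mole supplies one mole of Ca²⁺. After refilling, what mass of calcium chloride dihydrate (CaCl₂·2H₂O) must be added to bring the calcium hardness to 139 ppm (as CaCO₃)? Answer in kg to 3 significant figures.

1.87 kg

Volume: 51,600 US gal × 3.785 L/gal = 195,306 L.
After draining 49% and refilling: 229 × 0.51 + 32 × 0.49 = 132.47 ppm.
Deficit to target: 139 − 132.47 = 6.53 mg/L.
As CaCO₃: 6.53 mg/L × 195,306 L = 1275 g; ÷ 100.1 = 12.74 mol Ca²⁺.
Mass: 12.74 × 147 = 1873 g.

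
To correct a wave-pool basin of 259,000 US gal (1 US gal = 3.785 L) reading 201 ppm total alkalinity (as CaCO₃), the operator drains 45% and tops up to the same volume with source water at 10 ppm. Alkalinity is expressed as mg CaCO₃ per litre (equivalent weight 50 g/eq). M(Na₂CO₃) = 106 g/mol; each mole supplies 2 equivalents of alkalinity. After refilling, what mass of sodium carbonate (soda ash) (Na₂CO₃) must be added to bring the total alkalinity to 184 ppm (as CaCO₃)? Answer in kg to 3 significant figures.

71.6 kg

Volume: 259,000 US gal × 3.785 L/gal = 980,315 L.
After draining 45% and refilling: 201 × 0.55 + 10 × 0.45 = 115.05 ppm.
Deficit to target: 184 − 115.05 = 68.95 mg/L.
As CaCO₃: 68.95 mg/L × 980,315 L = 67,590 g; ÷ 50 g/eq ÷ 2 = 675.9 mol Na₂CO₃.
Mass: 675.9 × 106 = 71,650 g.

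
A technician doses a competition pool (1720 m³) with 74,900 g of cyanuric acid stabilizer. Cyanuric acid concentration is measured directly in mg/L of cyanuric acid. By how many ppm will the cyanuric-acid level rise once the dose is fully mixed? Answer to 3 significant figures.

Volume: 1720 m³ = 1,720,000 L.
Rise: 74,900 g / 1,720,000 L × 1000 = 43.55 mg/L.

43.5 ppm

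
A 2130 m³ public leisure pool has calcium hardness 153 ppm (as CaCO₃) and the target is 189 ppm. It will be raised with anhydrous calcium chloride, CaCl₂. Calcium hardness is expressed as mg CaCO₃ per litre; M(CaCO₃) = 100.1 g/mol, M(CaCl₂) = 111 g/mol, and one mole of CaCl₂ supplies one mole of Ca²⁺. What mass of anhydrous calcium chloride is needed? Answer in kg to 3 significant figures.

85.0 kg

Volume: 2130 m³ = 2,130,000 L.
Hardness to add: (189 − 153) = 36 mg/L as CaCO₃ × 2,130,000 L = 76,680 g as CaCO₃.
Moles of Ca²⁺ (1 mol Ca²⁺ ≡ 1 mol CaCO₃): 76,680 / 100.1 g/mol = 766 mol.
Mass of CaCl₂: 766 × 111 = 85,030 g.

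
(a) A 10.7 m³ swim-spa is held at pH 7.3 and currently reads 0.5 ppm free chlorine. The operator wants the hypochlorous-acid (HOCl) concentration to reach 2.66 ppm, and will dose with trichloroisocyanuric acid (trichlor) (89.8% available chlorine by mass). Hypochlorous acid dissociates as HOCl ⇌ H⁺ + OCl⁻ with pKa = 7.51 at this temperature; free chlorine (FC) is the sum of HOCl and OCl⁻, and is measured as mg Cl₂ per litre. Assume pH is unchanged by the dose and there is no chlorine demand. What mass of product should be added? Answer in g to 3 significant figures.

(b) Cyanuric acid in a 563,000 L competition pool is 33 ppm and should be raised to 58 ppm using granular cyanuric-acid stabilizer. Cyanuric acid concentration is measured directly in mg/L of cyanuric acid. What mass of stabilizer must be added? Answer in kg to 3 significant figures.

(a) Volume: 10.7 m³ = 10,700 L.
(a) [OCl⁻]/[HOCl] = 10^(pH − pKa) = 10^(7.3 − 7.51) = 0.6166; fraction as HOCl = 1/(1 + 0.6166) = 0.6186.
(a) Free chlorine required for 2.66 ppm HOCl: 2.66 / 0.6186 = 4.3 ppm.
(a) FC to add: 4.3 − 0.5 = 3.8 mg/L as Cl₂.
(a) Cl₂ equivalent: 3.8 mg/L × 10,700 L = 40.66 g.
(a) Product at 89.8% available Cl: 40.66 / 0.898 = 45.28 g.

(b) CYA to add: (58 − 33) = 25 mg/L × 563,000 L = 14,080 g cyanuric acid.

(a) 45.3 g; (b) 14.1 kg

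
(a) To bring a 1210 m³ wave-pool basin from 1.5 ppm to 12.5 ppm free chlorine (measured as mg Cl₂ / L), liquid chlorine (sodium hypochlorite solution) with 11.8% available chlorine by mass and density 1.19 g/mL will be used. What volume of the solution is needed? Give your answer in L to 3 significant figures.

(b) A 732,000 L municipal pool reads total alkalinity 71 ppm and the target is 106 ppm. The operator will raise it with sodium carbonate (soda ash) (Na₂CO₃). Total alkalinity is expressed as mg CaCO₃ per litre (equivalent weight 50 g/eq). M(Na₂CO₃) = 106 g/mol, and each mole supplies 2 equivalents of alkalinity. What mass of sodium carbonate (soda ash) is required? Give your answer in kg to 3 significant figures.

(a) 94.8 L; (b) 27.2 kg

(a) Volume: 1210 m³ = 1,210,000 L.
(a) Chlorine deficit: 12.5 − 1.5 = 11 ppm = 11 mg/L as Cl₂.
(a) Cl₂ equivalent needed: 11 mg/L × 1,210,000 L = 13,310,000 mg = 13,310 g.
(a) Product at 11.8% available chlorine: 13,310 / 0.118 = 112,800 g.
(a) Volume at density 1.19 g/mL: 112,800 g ÷ 1.19 g/mL = 94,790 mL.

(b) Alkalinity to add: (106 − 71) = 35 mg/L as CaCO₃ × 732,000 L = 25,620 g as CaCO₃.
(b) Equivalents: 25,620 g ÷ 50 g/eq = 512.4 eq.
(b) Each mole of Na₂CO₃ supplies 2 eq, so 512.4 / 2 = 256.2 mol.
(b) Mass: 256.2 mol × 106 g/mol = 27,160 g.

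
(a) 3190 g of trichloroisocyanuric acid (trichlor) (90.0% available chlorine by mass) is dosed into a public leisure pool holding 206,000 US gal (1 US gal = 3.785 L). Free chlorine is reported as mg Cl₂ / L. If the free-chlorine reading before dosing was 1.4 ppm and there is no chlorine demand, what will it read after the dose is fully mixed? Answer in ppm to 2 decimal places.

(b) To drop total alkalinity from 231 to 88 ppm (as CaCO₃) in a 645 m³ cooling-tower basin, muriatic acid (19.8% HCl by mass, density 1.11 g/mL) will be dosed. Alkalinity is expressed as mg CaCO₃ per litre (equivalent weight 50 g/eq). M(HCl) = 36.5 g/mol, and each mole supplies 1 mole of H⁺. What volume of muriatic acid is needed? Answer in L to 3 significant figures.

(a) 5.08 ppm; (b) 306 L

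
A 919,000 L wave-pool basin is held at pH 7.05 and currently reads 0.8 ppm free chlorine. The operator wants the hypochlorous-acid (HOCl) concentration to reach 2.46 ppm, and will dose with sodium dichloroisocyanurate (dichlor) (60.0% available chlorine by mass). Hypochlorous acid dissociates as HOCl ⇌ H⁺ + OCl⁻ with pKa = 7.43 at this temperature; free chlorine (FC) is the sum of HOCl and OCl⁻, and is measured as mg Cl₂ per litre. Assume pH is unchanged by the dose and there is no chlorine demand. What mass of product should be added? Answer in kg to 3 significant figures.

4.11 kg

[OCl⁻]/[HOCl] = 10^(pH − pKa) = 10^(7.05 − 7.43) = 0.4169; fraction as HOCl = 1/(1 + 0.4169) = 0.7058.
Free chlorine required for 2.46 ppm HOCl: 2.46 / 0.7058 = 3.485 ppm.
FC to add: 3.485 − 0.8 = 2.685 mg/L as Cl₂.
Cl₂ equivalent: 2.685 mg/L × 919,000 L = 2468 g.
Product at 60.0% available Cl: 2468 / 0.6 = 4113 g.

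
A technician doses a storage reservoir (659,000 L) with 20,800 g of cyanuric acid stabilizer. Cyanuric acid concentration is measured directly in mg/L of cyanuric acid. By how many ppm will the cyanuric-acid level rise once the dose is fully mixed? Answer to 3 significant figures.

Rise: 20,800 g / 659,000 L × 1000 = 31.56 mg/L.

31.6 ppm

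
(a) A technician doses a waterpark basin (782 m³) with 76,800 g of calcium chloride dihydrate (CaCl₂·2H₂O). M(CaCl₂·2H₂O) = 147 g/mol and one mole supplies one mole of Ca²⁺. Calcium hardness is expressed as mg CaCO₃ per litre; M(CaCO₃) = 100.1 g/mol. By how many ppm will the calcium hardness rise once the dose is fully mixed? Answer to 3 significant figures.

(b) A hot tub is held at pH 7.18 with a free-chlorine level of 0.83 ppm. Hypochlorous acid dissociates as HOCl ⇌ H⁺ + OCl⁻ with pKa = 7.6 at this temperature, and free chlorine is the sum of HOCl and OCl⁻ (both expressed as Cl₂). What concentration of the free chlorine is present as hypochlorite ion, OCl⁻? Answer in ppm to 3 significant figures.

(a) 66.9 ppm; (b) 0.229 ppm

(a) Volume: 782 m³ = 782,000 L.
(a) Moles of Ca²⁺: 76,800 g ÷ 147 g/mol = 522.4 mol.
(a) As CaCO₃: 522.4 mol × 100.1 g/mol = 52,300 g.
(a) Rise: 52,300 g / 782,000 L × 1000 = 66.88 mg/L.

(b) [OCl⁻]/[HOCl] = 10^(pH − pKa) = 10^(7.18 − 7.6) = 10^-0.42 = 0.3802.
(b) Fraction as HOCl = 1 / (1 + 0.3802) = 0.7245.
(b) OCl⁻ = (1 − 0.7245) × 0.83 ppm = 0.2286 ppm.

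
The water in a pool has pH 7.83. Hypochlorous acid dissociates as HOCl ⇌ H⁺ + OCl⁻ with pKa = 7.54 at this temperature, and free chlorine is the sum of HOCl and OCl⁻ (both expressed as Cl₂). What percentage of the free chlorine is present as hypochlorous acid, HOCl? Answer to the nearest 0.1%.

[OCl⁻]/[HOCl] = 10^(pH − pKa) = 10^(7.83 − 7.54) = 10^0.29 = 1.95.
Fraction as HOCl = 1 / (1 + 1.95) = 0.339.

33.9%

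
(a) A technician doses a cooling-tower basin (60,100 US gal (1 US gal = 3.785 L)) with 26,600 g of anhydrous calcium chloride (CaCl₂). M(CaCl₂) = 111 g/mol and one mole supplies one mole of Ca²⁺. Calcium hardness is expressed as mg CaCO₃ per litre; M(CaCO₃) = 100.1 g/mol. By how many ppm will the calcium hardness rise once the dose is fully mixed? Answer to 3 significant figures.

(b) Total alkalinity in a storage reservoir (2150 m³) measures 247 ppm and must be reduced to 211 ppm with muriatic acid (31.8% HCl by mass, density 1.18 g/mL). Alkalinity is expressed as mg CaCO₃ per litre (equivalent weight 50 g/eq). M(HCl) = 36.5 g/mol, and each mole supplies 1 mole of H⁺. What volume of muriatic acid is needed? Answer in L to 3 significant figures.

(a) 105 ppm; (b) 151 L

(a) Volume: 60,100 US gal × 3.785 L/gal = 227,478 L.
(a) Moles of Ca²⁺: 26,600 g ÷ 111 g/mol = 239.6 mol.
(a) As CaCO₃: 239.6 mol × 100.1 g/mol = 23,990 g.
(a) Rise: 23,990 g / 227,478 L × 1000 = 105.5 mg/L.

(b) Volume: 2150 m³ = 2,150,000 L.
(b) Alkalinity to neutralize: (247 − 211) = 36 mg/L as CaCO₃ × 2,150,000 L = 77,400 g as CaCO₃.
(b) Equivalents of H⁺ required: 77,400 ÷ 50 g/eq = 1548 eq = 1548 mol HCl.
(b) Mass of HCl: 1548 × 36.5 = 56,500 g.
(b) Mass of 31.8% solution: 56,500 / 0.318 = 177,700 g.
(b) Volume: 177,700 g ÷ 1.18 g/mL = 150,600 mL.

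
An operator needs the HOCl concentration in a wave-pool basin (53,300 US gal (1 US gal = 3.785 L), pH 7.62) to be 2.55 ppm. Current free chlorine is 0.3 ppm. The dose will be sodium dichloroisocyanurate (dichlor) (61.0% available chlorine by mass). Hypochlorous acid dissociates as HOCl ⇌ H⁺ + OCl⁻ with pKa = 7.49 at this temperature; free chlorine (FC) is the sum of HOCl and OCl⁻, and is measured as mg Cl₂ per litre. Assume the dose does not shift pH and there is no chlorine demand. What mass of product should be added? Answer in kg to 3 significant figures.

Volume: 53,300 US gal × 3.785 L/gal = 201,740 L.
[OCl⁻]/[HOCl] = 10^(pH − pKa) = 10^(7.62 − 7.49) = 1.349; fraction as HOCl = 1/(1 + 1.349) = 0.4257.
Free chlorine required for 2.55 ppm HOCl: 2.55 / 0.4257 = 5.99 ppm.
FC to add: 5.99 − 0.3 = 5.69 mg/L as Cl₂.
Cl₂ equivalent: 5.69 mg/L × 201,740 L = 1148 g.
Product at 61.0% available Cl: 1148 / 0.61 = 1882 g.

1.88 kg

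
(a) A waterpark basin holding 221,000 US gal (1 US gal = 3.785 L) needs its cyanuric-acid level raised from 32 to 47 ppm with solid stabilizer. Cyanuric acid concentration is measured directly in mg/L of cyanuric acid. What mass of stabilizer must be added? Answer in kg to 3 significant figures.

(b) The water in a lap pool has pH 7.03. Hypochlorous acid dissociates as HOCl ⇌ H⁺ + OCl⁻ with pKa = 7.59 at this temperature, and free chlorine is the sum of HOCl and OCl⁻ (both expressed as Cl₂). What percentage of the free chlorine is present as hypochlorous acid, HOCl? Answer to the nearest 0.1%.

(a) Volume: 221,000 US gal × 3.785 L/gal = 836,485 L.
(a) CYA to add: (47 − 32) = 15 mg/L × 836,485 L = 12,550 g cyanuric acid.

(b) [OCl⁻]/[HOCl] = 10^(pH − pKa) = 10^(7.03 − 7.59) = 10^-0.56 = 0.2754.
(b) Fraction as HOCl = 1 / (1 + 0.2754) = 0.7841.

(a) 12.5 kg; (b) 78.4%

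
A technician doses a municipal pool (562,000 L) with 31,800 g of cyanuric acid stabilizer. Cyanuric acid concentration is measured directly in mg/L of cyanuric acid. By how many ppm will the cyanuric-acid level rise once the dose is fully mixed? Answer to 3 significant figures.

Rise: 31,800 g / 562,000 L × 1000 = 56.58 mg/L.

56.6 ppm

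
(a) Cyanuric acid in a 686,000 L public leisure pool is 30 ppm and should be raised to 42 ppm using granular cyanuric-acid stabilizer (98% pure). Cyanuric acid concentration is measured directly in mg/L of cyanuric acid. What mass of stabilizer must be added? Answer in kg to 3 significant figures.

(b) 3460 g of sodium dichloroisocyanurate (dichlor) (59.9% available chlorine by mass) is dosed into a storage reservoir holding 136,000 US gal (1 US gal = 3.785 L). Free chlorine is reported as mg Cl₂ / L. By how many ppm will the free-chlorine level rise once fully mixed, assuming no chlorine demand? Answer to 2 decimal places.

(a) 8.40 kg; (b) 4.03 ppm

(a) CYA to add: (42 − 30) = 12 mg/L × 686,000 L = 8232 g cyanuric acid.
(a) At 98% purity: 8232 / 0.98 = 8400 g product.

(b) Volume: 136,000 US gal × 3.785 L/gal = 514,760 L.
(b) Available chlorine delivered: 3460 g × 0.599 = 2073 g as Cl₂.
(b) Concentration rise: 2073 g / 514,760 L = 4.026 mg/L = 4.03 ppm.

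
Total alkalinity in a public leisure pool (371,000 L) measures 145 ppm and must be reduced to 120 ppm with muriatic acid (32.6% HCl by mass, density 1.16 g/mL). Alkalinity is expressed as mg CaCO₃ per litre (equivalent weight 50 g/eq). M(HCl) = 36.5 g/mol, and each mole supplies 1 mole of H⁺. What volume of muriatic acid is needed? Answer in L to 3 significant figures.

17.9 L

Alkalinity to neutralize: (145 − 120) = 25 mg/L as CaCO₃ × 371,000 L = 9275 g as CaCO₃.
Equivalents of H⁺ required: 9275 ÷ 50 g/eq = 185.5 eq = 185.5 mol HCl.
Mass of HCl: 185.5 × 36.5 = 6771 g.
Mass of 32.6% solution: 6771 / 0.326 = 20,770 g.
Volume: 20,770 g ÷ 1.16 g/mL = 17,900 mL.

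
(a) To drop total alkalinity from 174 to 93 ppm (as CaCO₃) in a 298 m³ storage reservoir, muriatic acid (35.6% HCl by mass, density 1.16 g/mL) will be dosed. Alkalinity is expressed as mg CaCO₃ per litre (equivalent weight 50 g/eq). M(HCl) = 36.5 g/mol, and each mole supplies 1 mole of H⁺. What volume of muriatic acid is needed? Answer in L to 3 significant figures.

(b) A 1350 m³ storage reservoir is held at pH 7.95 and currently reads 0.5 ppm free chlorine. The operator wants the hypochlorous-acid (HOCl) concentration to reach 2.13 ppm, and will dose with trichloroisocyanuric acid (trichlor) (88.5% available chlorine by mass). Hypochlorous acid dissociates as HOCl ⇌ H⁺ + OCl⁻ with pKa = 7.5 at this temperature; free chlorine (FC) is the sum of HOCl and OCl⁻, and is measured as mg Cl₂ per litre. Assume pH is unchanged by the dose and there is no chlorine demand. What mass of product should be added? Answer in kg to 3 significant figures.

(a) 42.7 L; (b) 11.6 kg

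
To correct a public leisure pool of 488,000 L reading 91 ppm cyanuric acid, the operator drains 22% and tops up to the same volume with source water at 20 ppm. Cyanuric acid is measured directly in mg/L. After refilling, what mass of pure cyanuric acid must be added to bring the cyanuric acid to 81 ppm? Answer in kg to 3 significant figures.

2.74 kg

After draining 22% and refilling: 91 × 0.78 + 20 × 0.22 = 75.38 ppm.
Deficit to target: 81 − 75.38 = 5.62 mg/L.
Mass: 5.62 mg/L × 488,000 L = 2743 g cyanuric acid.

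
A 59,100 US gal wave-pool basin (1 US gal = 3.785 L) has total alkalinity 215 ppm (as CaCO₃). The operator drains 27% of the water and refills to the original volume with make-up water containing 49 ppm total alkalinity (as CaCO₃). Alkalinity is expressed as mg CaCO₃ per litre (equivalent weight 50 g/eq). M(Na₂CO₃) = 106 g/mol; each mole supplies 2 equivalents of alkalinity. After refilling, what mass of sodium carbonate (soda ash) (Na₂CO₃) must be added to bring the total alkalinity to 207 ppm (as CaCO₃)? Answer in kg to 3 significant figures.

8.73 kg

Volume: 59,100 US gal × 3.785 L/gal = 223,694 L.
After draining 27% and refilling: 215 × 0.73 + 49 × 0.27 = 170.18 ppm.
Deficit to target: 207 − 170.18 = 36.82 mg/L.
As CaCO₃: 36.82 mg/L × 223,694 L = 8236 g; ÷ 50 g/eq ÷ 2 = 82.36 mol Na₂CO₃.
Mass: 82.36 × 106 = 8731 g.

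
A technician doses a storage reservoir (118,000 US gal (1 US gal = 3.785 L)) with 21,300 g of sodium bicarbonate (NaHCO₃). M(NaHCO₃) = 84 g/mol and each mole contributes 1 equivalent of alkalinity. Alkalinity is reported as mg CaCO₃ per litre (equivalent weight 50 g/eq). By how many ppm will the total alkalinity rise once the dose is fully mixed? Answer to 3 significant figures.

Volume: 118,000 US gal × 3.785 L/gal = 446,630 L.
Moles of NaHCO₃: 21,300 g ÷ 84 g/mol = 253.6 mol → 253.6 eq of alkalinity.
As CaCO₃: 253.6 eq × 50 g/eq = 12,680 g.
Rise: 12,680 g / 446,630 L × 1000 = 28.39 mg/L.

28.4 ppm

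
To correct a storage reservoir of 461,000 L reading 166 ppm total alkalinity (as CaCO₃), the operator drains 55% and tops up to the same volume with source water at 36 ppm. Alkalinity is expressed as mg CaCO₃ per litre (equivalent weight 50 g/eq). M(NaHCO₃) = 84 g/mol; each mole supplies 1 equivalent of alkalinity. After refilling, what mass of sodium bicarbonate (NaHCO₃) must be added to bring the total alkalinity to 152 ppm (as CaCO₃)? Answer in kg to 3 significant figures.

44.5 kg

After draining 55% and refilling: 166 × 0.45 + 36 × 0.55 = 94.5 ppm.
Deficit to target: 152 − 94.5 = 57.5 mg/L.
As CaCO₃: 57.5 mg/L × 461,000 L = 26,510 g; ÷ 50 g/eq ÷ 1 = 530.2 mol NaHCO₃.
Mass: 530.2 × 84 = 44,530 g.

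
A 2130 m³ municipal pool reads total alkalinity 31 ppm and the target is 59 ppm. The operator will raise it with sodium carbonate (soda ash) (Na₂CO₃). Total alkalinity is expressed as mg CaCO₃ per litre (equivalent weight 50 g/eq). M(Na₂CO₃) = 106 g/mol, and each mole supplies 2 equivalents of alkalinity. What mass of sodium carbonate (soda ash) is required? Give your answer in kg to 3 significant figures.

63.2 kg

Volume: 2130 m³ = 2,130,000 L.
Alkalinity to add: (59 − 31) = 28 mg/L as CaCO₃ × 2,130,000 L = 59,640 g as CaCO₃.
Equivalents: 59,640 g ÷ 50 g/eq = 1193 eq.
Each mole of Na₂CO₃ supplies 2 eq, so 1193 / 2 = 596.4 mol.
Mass: 596.4 mol × 106 g/mol = 63,220 g.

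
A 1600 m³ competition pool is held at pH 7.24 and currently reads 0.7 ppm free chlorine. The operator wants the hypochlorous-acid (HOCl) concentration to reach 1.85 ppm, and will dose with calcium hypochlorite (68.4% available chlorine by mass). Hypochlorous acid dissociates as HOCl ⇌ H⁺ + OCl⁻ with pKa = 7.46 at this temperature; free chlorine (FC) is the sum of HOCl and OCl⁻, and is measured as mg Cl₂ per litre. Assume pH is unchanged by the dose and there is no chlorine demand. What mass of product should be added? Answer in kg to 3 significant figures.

Volume: 1600 m³ = 1,600,000 L.
[OCl⁻]/[HOCl] = 10^(pH − pKa) = 10^(7.24 − 7.46) = 0.6026; fraction as HOCl = 1/(1 + 0.6026) = 0.624.
Free chlorine required for 1.85 ppm HOCl: 1.85 / 0.624 = 2.965 ppm.
FC to add: 2.965 − 0.7 = 2.265 mg/L as Cl₂.
Cl₂ equivalent: 2.265 mg/L × 1,600,000 L = 3624 g.
Product at 68.4% available Cl: 3624 / 0.684 = 5298 g.

5.30 kg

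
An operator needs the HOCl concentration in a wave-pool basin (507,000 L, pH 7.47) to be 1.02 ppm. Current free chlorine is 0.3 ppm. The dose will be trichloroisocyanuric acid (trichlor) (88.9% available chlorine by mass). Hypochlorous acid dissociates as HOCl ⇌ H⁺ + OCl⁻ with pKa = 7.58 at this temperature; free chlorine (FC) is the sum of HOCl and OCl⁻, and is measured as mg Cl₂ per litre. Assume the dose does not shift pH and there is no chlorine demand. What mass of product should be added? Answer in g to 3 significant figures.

[OCl⁻]/[HOCl] = 10^(pH − pKa) = 10^(7.47 − 7.58) = 0.7762; fraction as HOCl = 1/(1 + 0.7762) = 0.563.
Free chlorine required for 1.02 ppm HOCl: 1.02 / 0.563 = 1.812 ppm.
FC to add: 1.812 − 0.3 = 1.512 mg/L as Cl₂.
Cl₂ equivalent: 1.512 mg/L × 507,000 L = 766.5 g.
Product at 88.9% available Cl: 766.5 / 0.889 = 862.2 g.

862 g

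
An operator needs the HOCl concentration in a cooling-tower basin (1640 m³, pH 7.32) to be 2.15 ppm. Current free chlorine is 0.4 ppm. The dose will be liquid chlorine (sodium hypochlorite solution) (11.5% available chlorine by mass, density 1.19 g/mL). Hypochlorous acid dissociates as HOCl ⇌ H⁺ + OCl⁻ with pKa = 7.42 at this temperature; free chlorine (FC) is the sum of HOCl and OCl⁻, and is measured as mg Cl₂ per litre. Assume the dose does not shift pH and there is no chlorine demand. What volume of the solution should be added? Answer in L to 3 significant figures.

Volume: 1640 m³ = 1,640,000 L.
[OCl⁻]/[HOCl] = 10^(pH − pKa) = 10^(7.32 − 7.42) = 0.7943; fraction as HOCl = 1/(1 + 0.7943) = 0.5573.
Free chlorine required for 2.15 ppm HOCl: 2.15 / 0.5573 = 3.858 ppm.
FC to add: 3.858 − 0.4 = 3.458 mg/L as Cl₂.
Cl₂ equivalent: 3.458 mg/L × 1,640,000 L = 5671 g.
Product at 11.5% available Cl: 5671 / 0.115 = 49,310 g.
Volume: 49,310 g ÷ 1.19 g/mL = 41,440 mL.

41.4 L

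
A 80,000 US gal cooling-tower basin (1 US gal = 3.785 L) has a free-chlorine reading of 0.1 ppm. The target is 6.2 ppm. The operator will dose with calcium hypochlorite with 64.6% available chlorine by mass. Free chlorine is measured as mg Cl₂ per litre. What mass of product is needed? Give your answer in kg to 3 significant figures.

2.86 kg

Volume: 80,000 US gal × 3.785 L/gal = 302,800 L.
Chlorine deficit: 6.2 − 0.1 = 6.1 ppm = 6.1 mg/L as Cl₂.
Cl₂ equivalent needed: 6.1 mg/L × 302,800 L = 1,847,000 mg = 1847 g.
Product at 64.6% available chlorine: 1847 / 0.646 = 2859 g.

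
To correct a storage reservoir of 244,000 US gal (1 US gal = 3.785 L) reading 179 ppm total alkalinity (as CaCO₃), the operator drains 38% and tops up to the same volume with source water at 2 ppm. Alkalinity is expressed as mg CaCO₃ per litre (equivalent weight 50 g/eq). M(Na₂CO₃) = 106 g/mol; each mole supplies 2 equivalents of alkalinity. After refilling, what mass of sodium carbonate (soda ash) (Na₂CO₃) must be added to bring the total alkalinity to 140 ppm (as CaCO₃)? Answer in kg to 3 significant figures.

27.7 kg

Volume: 244,000 US gal × 3.785 L/gal = 923,540 L.
After draining 38% and refilling: 179 × 0.62 + 2 × 0.38 = 111.74 ppm.
Deficit to target: 140 − 111.74 = 28.26 mg/L.
As CaCO₃: 28.26 mg/L × 923,540 L = 26,100 g; ÷ 50 g/eq ÷ 2 = 261 mol Na₂CO₃.
Mass: 261 × 106 = 27,670 g.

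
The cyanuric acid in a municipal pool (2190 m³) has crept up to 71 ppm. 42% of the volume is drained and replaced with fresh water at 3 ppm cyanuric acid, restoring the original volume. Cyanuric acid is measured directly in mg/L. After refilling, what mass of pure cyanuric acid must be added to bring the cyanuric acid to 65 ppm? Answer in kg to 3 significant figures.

49.4 kg

Volume: 2190 m³ = 2,190,000 L.
After draining 42% and refilling: 71 × 0.58 + 3 × 0.42 = 42.44 ppm.
Deficit to target: 65 − 42.44 = 22.56 mg/L.
Mass: 22.56 mg/L × 2,190,000 L = 49,410 g cyanuric acid.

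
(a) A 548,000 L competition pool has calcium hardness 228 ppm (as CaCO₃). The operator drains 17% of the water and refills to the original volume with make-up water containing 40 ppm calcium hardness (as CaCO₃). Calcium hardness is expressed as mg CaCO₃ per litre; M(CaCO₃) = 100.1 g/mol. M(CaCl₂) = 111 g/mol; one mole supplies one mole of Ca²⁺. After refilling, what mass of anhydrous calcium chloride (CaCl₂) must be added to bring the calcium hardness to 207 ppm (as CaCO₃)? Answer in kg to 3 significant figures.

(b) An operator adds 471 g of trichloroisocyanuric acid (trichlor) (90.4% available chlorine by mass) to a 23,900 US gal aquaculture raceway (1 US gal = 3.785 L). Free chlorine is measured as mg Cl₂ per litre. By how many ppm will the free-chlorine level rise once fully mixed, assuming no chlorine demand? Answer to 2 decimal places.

(a) After draining 17% and refilling: 228 × 0.83 + 40 × 0.17 = 196.04 ppm.
(a) Deficit to target: 207 − 196.04 = 10.96 mg/L.
(a) As CaCO₃: 10.96 mg/L × 548,000 L = 6006 g; ÷ 100.1 = 60 mol Ca²⁺.
(a) Mass: 60 × 111 = 6660 g.

(b) Volume: 23,900 US gal × 3.785 L/gal = 90,462 L.
(b) Available chlorine delivered: 471 g × 0.904 = 425.8 g as Cl₂.
(b) Concentration rise: 425.8 g / 90,462 L = 4.707 mg/L = 4.71 ppm.

(a) 6.66 kg; (b) 4.71 ppm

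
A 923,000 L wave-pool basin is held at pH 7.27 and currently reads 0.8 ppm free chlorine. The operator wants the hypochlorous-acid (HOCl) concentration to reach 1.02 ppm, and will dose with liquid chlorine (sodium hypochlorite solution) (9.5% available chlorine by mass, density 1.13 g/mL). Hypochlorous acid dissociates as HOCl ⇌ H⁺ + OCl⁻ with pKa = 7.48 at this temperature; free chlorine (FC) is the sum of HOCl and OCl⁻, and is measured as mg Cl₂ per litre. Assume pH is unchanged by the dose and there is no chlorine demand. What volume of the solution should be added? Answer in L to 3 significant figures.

7.30 L

[OCl⁻]/[HOCl] = 10^(pH − pKa) = 10^(7.27 − 7.48) = 0.6166; fraction as HOCl = 1/(1 + 0.6166) = 0.6186.
Free chlorine required for 1.02 ppm HOCl: 1.02 / 0.6186 = 1.649 ppm.
FC to add: 1.649 − 0.8 = 0.8489 mg/L as Cl₂.
Cl₂ equivalent: 0.8489 mg/L × 923,000 L = 783.6 g.
Product at 9.5% available Cl: 783.6 / 0.095 = 8248 g.
Volume: 8248 g ÷ 1.13 g/mL = 7299 mL.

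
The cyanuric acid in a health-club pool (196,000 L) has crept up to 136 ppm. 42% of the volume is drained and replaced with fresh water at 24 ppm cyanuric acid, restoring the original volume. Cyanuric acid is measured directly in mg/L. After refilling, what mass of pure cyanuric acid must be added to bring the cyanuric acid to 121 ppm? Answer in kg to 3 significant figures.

After draining 42% and refilling: 136 × 0.58 + 24 × 0.42 = 88.96 ppm.
Deficit to target: 121 − 88.96 = 32.04 mg/L.
Mass: 32.04 mg/L × 196,000 L = 6280 g cyanuric acid.

6.28 kg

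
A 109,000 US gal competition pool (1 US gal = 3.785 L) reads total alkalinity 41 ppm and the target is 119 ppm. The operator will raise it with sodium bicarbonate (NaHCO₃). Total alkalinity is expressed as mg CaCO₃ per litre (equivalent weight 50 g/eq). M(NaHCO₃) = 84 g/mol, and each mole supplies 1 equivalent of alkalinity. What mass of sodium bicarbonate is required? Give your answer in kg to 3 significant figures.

54.1 kg

Volume: 109,000 US gal × 3.785 L/gal = 412,565 L.
Alkalinity to add: (119 − 41) = 78 mg/L as CaCO₃ × 412,565 L = 32,180 g as CaCO₃.
Equivalents: 32,180 g ÷ 50 g/eq = 643.6 eq.
NaHCO₃ supplies 1 eq per mole → 643.6 mol.
Mass: 643.6 mol × 84 g/mol = 54,060 g.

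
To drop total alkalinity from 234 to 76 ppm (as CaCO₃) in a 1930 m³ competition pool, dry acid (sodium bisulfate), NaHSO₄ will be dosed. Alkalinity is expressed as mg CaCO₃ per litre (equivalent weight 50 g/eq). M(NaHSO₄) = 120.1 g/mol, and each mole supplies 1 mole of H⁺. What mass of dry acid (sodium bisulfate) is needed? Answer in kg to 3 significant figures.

Volume: 1930 m³ = 1,930,000 L.
Alkalinity to neutralize: (234 − 76) = 158 mg/L as CaCO₃ × 1,930,000 L = 304,900 g as CaCO₃.
Equivalents of H⁺ required: 304,900 ÷ 50 g/eq = 6099 eq = 6099 mol NaHSO₄.
Mass of NaHSO₄: 6099 × 120.1 = 732,500 g.

732 kg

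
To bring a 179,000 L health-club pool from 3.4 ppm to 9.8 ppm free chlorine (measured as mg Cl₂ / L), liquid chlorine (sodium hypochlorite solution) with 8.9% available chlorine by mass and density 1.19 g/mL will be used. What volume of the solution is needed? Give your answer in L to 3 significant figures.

10.8 L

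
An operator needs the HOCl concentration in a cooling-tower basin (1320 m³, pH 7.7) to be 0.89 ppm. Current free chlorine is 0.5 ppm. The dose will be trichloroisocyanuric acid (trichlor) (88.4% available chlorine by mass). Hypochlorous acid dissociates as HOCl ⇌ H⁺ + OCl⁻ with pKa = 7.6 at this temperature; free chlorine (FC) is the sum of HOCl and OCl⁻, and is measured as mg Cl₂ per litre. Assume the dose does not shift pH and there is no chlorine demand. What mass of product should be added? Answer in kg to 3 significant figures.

2.26 kg

Volume: 1320 m³ = 1,320,000 L.
[OCl⁻]/[HOCl] = 10^(pH − pKa) = 10^(7.7 − 7.6) = 1.259; fraction as HOCl = 1/(1 + 1.259) = 0.4427.
Free chlorine required for 0.89 ppm HOCl: 0.89 / 0.4427 = 2.01 ppm.
FC to add: 2.01 − 0.5 = 1.51 mg/L as Cl₂.
Cl₂ equivalent: 1.51 mg/L × 1,320,000 L = 1994 g.
Product at 88.4% available Cl: 1994 / 0.884 = 2255 g.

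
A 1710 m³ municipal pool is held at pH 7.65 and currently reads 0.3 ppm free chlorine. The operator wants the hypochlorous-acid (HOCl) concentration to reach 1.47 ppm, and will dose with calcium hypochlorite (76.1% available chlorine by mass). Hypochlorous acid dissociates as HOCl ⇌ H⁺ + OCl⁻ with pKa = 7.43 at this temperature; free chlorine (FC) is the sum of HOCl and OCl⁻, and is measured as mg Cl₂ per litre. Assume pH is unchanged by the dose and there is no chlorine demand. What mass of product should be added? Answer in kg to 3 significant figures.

Volume: 1710 m³ = 1,710,000 L.
[OCl⁻]/[HOCl] = 10^(pH − pKa) = 10^(7.65 − 7.43) = 1.66; fraction as HOCl = 1/(1 + 1.66) = 0.376.
Free chlorine required for 1.47 ppm HOCl: 1.47 / 0.376 = 3.91 ppm.
FC to add: 3.91 − 0.3 = 3.61 mg/L as Cl₂.
Cl₂ equivalent: 3.61 mg/L × 1,710,000 L = 6172 g.
Product at 76.1% available Cl: 6172 / 0.761 = 8111 g.

8.11 kg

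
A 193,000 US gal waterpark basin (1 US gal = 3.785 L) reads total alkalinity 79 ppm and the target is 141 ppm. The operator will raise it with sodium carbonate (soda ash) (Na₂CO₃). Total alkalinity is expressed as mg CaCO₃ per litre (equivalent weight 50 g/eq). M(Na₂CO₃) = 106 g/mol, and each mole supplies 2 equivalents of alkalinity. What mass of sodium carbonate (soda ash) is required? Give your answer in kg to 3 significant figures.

48.0 kg

Volume: 193,000 US gal × 3.785 L/gal = 730,505 L.
Alkalinity to add: (141 − 79) = 62 mg/L as CaCO₃ × 730,505 L = 45,290 g as CaCO₃.
Equivalents: 45,290 g ÷ 50 g/eq = 905.8 eq.
Each mole of Na₂CO₃ supplies 2 eq, so 905.8 / 2 = 452.9 mol.
Mass: 452.9 mol × 106 g/mol = 48,010 g.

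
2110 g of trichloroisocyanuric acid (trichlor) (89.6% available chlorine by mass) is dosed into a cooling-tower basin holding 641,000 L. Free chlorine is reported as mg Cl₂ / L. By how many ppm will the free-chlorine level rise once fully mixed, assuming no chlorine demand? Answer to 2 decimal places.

2.95 ppm

Available chlorine delivered: 2110 g × 0.896 = 1891 g as Cl₂.
Concentration rise: 1891 g / 641,000 L = 2.949 mg/L = 2.95 ppm.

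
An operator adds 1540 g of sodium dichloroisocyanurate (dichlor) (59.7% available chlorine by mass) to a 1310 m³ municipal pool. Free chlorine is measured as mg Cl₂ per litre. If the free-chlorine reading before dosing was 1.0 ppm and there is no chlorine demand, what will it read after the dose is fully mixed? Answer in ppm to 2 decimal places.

Volume: 1310 m³ = 1,310,000 L.
Available chlorine delivered: 1540 g × 0.597 = 919.4 g as Cl₂.
Concentration rise: 919.4 g / 1,310,000 L = 0.7018 mg/L = 0.70 ppm.
Final FC: 1.0 + 0.70 = 1.70 ppm.

1.70 ppm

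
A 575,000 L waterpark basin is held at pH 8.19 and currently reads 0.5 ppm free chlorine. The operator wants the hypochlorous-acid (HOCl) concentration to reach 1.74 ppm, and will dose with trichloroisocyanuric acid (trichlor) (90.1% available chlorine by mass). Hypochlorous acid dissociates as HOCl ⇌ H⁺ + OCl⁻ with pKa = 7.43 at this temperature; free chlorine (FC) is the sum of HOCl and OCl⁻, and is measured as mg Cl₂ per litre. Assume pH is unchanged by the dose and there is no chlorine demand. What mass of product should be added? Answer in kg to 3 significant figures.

[OCl⁻]/[HOCl] = 10^(pH − pKa) = 10^(8.19 − 7.43) = 5.754; fraction as HOCl = 1/(1 + 5.754) = 0.1481.
Free chlorine required for 1.74 ppm HOCl: 1.74 / 0.1481 = 11.75 ppm.
FC to add: 11.75 − 0.5 = 11.25 mg/L as Cl₂.
Cl₂ equivalent: 11.25 mg/L × 575,000 L = 6470 g.
Product at 90.1% available Cl: 6470 / 0.901 = 7181 g.

7.18 kg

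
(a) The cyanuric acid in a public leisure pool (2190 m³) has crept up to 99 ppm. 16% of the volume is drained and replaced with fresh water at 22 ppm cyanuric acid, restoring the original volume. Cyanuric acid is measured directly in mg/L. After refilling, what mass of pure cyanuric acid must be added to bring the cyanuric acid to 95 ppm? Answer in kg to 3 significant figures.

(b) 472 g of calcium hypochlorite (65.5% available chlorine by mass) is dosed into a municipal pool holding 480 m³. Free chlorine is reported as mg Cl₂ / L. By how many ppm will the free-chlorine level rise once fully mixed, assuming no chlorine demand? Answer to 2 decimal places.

(a) Volume: 2190 m³ = 2,190,000 L.
(a) After draining 16% and refilling: 99 × 0.84 + 22 × 0.16 = 86.68 ppm.
(a) Deficit to target: 95 − 86.68 = 8.32 mg/L.
(a) Mass: 8.32 mg/L × 2,190,000 L = 18,220 g cyanuric acid.

(b) Volume: 480 m³ = 480,000 L.
(b) Available chlorine delivered: 472 g × 0.655 = 309.2 g as Cl₂.
(b) Concentration rise: 309.2 g / 480,000 L = 0.6441 mg/L = 0.64 ppm.

(a) 18.2 kg; (b) 0.64 ppm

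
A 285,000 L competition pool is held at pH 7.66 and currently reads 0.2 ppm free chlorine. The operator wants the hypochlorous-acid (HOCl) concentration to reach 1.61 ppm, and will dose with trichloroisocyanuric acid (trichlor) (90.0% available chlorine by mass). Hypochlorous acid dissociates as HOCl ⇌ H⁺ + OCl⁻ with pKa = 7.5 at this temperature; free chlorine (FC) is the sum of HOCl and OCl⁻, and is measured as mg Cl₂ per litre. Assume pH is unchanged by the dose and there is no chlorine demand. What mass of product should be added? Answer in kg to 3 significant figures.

1.18 kg

[OCl⁻]/[HOCl] = 10^(pH − pKa) = 10^(7.66 − 7.5) = 1.445; fraction as HOCl = 1/(1 + 1.445) = 0.4089.
Free chlorine required for 1.61 ppm HOCl: 1.61 / 0.4089 = 3.937 ppm.
FC to add: 3.937 − 0.2 = 3.737 mg/L as Cl₂.
Cl₂ equivalent: 3.737 mg/L × 285,000 L = 1065 g.
Product at 90.0% available Cl: 1065 / 0.9 = 1183 g.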